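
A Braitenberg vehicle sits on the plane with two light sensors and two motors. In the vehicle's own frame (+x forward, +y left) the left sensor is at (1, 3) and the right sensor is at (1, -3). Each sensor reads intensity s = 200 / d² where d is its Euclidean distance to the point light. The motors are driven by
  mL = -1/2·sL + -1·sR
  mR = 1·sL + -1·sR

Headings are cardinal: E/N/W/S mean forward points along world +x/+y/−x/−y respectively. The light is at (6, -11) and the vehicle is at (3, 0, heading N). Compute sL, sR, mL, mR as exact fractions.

10/9 25/18 -35/18 -5/18

left sensor world pos  = (0, 1); dL² = 180
right sensor world pos = (6, 1); dR² = 144
sL = 200/180 = 10/9
sR = 200/144 = 25/18
mL = -1/2·sL + -1·sR = -35/18
mR = 1·sL + -1·sR = -5/18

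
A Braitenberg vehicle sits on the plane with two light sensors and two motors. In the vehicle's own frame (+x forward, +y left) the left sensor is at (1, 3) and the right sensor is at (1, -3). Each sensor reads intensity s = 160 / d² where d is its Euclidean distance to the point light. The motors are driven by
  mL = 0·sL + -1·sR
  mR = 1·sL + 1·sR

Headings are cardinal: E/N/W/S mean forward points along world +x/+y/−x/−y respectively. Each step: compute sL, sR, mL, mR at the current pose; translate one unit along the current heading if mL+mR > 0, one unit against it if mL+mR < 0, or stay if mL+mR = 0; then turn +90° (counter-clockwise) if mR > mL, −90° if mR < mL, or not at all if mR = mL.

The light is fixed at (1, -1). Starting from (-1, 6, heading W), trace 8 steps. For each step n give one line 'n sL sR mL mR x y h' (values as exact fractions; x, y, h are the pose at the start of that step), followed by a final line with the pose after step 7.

n=0: pose=(-1,6,W); sL=32/5, sR=160/109; mL=-160/109, mR=4288/545; mL+mR=32/5 → advance +1; mR−mL=5088/545 → turn +1·90°
n=1: pose=(-2,6,S); sL=40/9, sR=20/9; mL=-20/9, mR=20/3; mL+mR=40/9 → advance +1; mR−mL=80/9 → turn +1·90°
n=2: pose=(-2,5,E); sL=32/17, sR=160/13; mL=-160/13, mR=3136/221; mL+mR=32/17 → advance +1; mR−mL=5856/221 → turn +1·90°
n=3: pose=(-1,5,N); sL=80/37, sR=16/5; mL=-16/5, mR=992/185; mL+mR=80/37 → advance +1; mR−mL=1584/185 → turn +1·90°
n=4: pose=(-1,6,W); sL=32/5, sR=160/109; mL=-160/109, mR=4288/545; mL+mR=32/5 → advance +1; mR−mL=5088/545 → turn +1·90°
n=5: pose=(-2,6,S); sL=40/9, sR=20/9; mL=-20/9, mR=20/3; mL+mR=40/9 → advance +1; mR−mL=80/9 → turn +1·90°
n=6: pose=(-2,5,E); sL=32/17, sR=160/13; mL=-160/13, mR=3136/221; mL+mR=32/17 → advance +1; mR−mL=5856/221 → turn +1·90°
n=7: pose=(-1,5,N); sL=80/37, sR=16/5; mL=-16/5, mR=992/185; mL+mR=80/37 → advance +1; mR−mL=1584/185 → turn +1·90°

0 32/5 160/109 -160/109 4288/545 -1 6 W
1 40/9 20/9 -20/9 20/3 -2 6 S
2 32/17 160/13 -160/13 3136/221 -2 5 E
3 80/37 16/5 -16/5 992/185 -1 5 N
4 32/5 160/109 -160/109 4288/545 -1 6 W
5 40/9 20/9 -20/9 20/3 -2 6 S
6 32/17 160/13 -160/13 3136/221 -2 5 E
7 80/37 16/5 -16/5 992/185 -1 5 N
final -1 6 W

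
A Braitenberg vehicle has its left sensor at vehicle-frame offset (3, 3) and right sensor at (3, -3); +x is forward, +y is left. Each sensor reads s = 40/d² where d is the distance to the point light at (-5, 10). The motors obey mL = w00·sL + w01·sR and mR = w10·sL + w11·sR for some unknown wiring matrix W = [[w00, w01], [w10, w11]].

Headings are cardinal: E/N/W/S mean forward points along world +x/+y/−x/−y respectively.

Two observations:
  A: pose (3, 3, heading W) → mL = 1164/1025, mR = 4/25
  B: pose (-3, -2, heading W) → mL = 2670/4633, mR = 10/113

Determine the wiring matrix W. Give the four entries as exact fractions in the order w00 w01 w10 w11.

obs A: pose=(3,3,W) → sL=8/25, sR=40/41, mL=1164/1025, mR=4/25
obs B: pose=(-3,-2,W) → sL=20/113, sR=20/41, mL=2670/4633, mR=10/113
sensor matrix S = [[8/25, 40/41], [20/113, 20/41]]; det S = -384/23165
solve [mL_A; mL_B] = S·[w00; w01] and [mR_A; mR_B] = S·[w10; w11]:
  w00 = 1/2, w01 = 1, w10 = 1/2, w11 = 0

1/2 1 1/2 0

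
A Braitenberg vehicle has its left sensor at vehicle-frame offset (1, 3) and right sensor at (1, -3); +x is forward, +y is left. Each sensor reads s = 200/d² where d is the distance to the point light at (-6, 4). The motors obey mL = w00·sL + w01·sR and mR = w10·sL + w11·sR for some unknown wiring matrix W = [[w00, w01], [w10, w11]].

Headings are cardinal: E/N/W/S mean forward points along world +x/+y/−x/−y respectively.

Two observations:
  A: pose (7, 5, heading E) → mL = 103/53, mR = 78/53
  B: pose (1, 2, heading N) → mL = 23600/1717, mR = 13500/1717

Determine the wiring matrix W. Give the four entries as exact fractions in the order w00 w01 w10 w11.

1 1 1/2 1

obs A: pose=(7,5,E) → sL=50/53, sR=1, mL=103/53, mR=78/53
obs B: pose=(1,2,N) → sL=200/17, sR=200/101, mL=23600/1717, mR=13500/1717
sensor matrix S = [[50/53, 1], [200/17, 200/101]]; det S = -900600/91001
solve [mL_A; mL_B] = S·[w00; w01] and [mR_A; mR_B] = S·[w10; w11]:
  w00 = 1, w01 = 1, w10 = 1/2, w11 = 1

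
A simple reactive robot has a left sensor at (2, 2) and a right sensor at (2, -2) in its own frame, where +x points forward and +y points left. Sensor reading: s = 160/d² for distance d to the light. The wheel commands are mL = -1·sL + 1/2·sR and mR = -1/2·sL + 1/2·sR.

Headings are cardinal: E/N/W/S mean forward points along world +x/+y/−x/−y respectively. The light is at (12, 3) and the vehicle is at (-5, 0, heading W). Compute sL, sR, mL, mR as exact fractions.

80/193 80/181 -6760/34933 480/34933

left sensor world pos  = (-7, -2); dL² = 386
right sensor world pos = (-7, 2); dR² = 362
sL = 160/386 = 80/193
sR = 160/362 = 80/181
mL = -1·sL + 1/2·sR = -6760/34933
mR = -1/2·sL + 1/2·sR = 480/34933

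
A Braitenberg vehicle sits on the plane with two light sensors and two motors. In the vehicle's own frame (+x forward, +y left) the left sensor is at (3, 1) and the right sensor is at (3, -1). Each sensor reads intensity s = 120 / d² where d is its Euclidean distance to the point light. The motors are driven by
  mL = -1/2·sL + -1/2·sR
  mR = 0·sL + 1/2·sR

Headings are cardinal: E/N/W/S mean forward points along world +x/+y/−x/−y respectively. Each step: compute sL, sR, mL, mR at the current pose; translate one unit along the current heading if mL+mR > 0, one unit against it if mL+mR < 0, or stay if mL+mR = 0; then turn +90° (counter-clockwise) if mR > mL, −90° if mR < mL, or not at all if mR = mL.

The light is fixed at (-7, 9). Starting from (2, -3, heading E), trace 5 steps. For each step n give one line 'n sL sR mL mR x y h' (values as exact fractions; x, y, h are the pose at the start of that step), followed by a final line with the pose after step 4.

n=0: pose=(2,-3,E); sL=24/53, sR=120/313; mL=-6936/16589, mR=60/313; mL+mR=-12/53 → advance -1; mR−mL=10116/16589 → turn +1·90°
n=1: pose=(1,-3,N); sL=12/13, sR=20/27; mL=-292/351, mR=10/27; mL+mR=-6/13 → advance -1; mR−mL=422/351 → turn +1·90°
n=2: pose=(1,-4,W); sL=120/221, sR=120/169; mL=-1800/2873, mR=60/169; mL+mR=-60/221 → advance -1; mR−mL=2820/2873 → turn +1·90°
n=3: pose=(2,-4,S); sL=30/89, sR=3/8; mL=-507/1424, mR=3/16; mL+mR=-15/89 → advance -1; mR−mL=387/712 → turn +1·90°
n=4: pose=(2,-3,E); sL=24/53, sR=120/313; mL=-6936/16589, mR=60/313; mL+mR=-12/53 → advance -1; mR−mL=10116/16589 → turn +1·90°

0 24/53 120/313 -6936/16589 60/313 2 -3 E
1 12/13 20/27 -292/351 10/27 1 -3 N
2 120/221 120/169 -1800/2873 60/169 1 -4 W
3 30/89 3/8 -507/1424 3/16 2 -4 S
4 24/53 120/313 -6936/16589 60/313 2 -3 E
final 1 -3 N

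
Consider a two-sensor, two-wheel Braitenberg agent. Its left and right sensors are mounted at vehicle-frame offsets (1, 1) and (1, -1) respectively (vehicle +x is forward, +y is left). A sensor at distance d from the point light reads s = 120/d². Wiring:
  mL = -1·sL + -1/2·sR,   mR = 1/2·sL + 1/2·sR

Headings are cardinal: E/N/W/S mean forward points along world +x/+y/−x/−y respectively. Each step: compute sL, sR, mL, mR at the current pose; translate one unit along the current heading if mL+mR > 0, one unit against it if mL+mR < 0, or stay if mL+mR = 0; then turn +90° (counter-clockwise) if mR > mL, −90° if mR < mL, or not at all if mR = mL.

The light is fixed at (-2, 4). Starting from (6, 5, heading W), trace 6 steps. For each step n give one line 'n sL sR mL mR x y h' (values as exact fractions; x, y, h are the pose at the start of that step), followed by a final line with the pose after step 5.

0 120/49 120/53 -9300/2597 6120/2597 6 5 W
1 6/5 15/8 -171/80 123/80 7 5 S
2 120/109 120/101 -18660/11009 12600/11009 7 6 E
3 60/29 4/3 -238/87 148/87 6 6 N
4 120/49 120/53 -9300/2597 6120/2597 6 5 W
5 6/5 15/8 -171/80 123/80 7 5 S
final 7 6 E

n=0: pose=(6,5,W); sL=120/49, sR=120/53; mL=-9300/2597, mR=6120/2597; mL+mR=-60/49 → advance -1; mR−mL=15420/2597 → turn +1·90°
n=1: pose=(7,5,S); sL=6/5, sR=15/8; mL=-171/80, mR=123/80; mL+mR=-3/5 → advance -1; mR−mL=147/40 → turn +1·90°
n=2: pose=(7,6,E); sL=120/109, sR=120/101; mL=-18660/11009, mR=12600/11009; mL+mR=-60/109 → advance -1; mR−mL=31260/11009 → turn +1·90°
n=3: pose=(6,6,N); sL=60/29, sR=4/3; mL=-238/87, mR=148/87; mL+mR=-30/29 → advance -1; mR−mL=386/87 → turn +1·90°
n=4: pose=(6,5,W); sL=120/49, sR=120/53; mL=-9300/2597, mR=6120/2597; mL+mR=-60/49 → advance -1; mR−mL=15420/2597 → turn +1·90°
n=5: pose=(7,5,S); sL=6/5, sR=15/8; mL=-171/80, mR=123/80; mL+mR=-3/5 → advance -1; mR−mL=147/40 → turn +1·90°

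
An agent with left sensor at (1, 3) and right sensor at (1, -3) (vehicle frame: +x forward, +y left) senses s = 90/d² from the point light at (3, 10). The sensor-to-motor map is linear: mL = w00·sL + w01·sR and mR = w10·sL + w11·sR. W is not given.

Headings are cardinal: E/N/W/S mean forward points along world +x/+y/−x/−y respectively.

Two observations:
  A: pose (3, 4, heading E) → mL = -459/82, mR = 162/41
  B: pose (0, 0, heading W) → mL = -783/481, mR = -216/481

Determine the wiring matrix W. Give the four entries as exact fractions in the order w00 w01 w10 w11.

-1/2 -1 1/2 -1/2

obs A: pose=(3,4,E) → sL=9, sR=45/41, mL=-459/82, mR=162/41
obs B: pose=(0,0,W) → sL=18/37, sR=18/13, mL=-783/481, mR=-216/481
sensor matrix S = [[9, 45/41], [18/37, 18/13]]; det S = 235224/19721
solve [mL_A; mL_B] = S·[w00; w01] and [mR_A; mR_B] = S·[w10; w11]:
  w00 = -1/2, w01 = -1, w10 = 1/2, w11 = -1/2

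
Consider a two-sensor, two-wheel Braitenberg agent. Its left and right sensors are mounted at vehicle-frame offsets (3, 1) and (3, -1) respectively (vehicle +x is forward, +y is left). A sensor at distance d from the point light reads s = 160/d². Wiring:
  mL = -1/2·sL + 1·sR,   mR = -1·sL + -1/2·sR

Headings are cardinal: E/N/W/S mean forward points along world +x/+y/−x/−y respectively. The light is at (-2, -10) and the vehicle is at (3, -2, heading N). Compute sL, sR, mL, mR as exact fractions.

left sensor world pos  = (2, 1); dL² = 137
right sensor world pos = (4, 1); dR² = 157
sL = 160/137 = 160/137
sR = 160/157 = 160/157
mL = -1/2·sL + 1·sR = 9360/21509
mR = -1·sL + -1/2·sR = -36080/21509

160/137 160/157 9360/21509 -36080/21509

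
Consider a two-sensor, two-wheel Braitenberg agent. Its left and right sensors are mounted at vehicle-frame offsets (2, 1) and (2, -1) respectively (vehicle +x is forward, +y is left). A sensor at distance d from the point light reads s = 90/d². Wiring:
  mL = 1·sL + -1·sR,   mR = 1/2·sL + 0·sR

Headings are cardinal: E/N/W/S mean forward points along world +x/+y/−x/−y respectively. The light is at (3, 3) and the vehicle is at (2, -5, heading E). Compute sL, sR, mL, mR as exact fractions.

9/5 45/41 144/205 9/10

left sensor world pos  = (4, -4); dL² = 50
right sensor world pos = (4, -6); dR² = 82
sL = 90/50 = 9/5
sR = 90/82 = 45/41
mL = 1·sL + -1·sR = 144/205
mR = 1/2·sL + 0·sR = 9/10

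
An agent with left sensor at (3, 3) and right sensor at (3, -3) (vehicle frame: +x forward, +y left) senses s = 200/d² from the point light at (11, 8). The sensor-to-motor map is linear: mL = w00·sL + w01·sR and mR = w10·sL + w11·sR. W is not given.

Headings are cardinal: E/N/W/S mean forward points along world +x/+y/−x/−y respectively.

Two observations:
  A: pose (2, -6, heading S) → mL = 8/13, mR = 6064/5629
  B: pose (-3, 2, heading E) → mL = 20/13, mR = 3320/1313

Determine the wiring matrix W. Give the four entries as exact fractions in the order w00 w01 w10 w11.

1 0 1 1

obs A: pose=(2,-6,S) → sL=8/13, sR=200/433, mL=8/13, mR=6064/5629
obs B: pose=(-3,2,E) → sL=20/13, sR=100/101, mL=20/13, mR=3320/1313
sensor matrix S = [[8/13, 200/433], [20/13, 100/101]]; det S = -57600/568529
solve [mL_A; mL_B] = S·[w00; w01] and [mR_A; mR_B] = S·[w10; w11]:
  w00 = 1, w01 = 0, w10 = 1, w11 = 1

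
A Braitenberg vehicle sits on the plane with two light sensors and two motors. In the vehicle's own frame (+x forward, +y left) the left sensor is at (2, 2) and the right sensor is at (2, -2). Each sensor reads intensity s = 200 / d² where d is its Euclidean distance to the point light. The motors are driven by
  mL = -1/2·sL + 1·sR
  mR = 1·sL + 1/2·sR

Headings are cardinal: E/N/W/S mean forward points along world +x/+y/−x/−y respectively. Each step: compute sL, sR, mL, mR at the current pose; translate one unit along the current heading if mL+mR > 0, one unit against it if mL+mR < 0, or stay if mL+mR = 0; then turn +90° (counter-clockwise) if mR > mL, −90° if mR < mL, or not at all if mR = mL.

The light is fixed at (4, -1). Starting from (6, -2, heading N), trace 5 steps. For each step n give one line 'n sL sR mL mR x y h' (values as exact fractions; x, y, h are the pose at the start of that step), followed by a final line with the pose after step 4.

n=0: pose=(6,-2,N); sL=200, sR=200/17; mL=-1500/17, mR=3500/17; mL+mR=2000/17 → advance +1; mR−mL=5000/17 → turn +1·90°
n=1: pose=(6,-1,W); sL=50, sR=50; mL=25, mR=75; mL+mR=100 → advance +1; mR−mL=50 → turn +1·90°
n=2: pose=(5,-1,S); sL=200/13, sR=40; mL=420/13, mR=460/13; mL+mR=880/13 → advance +1; mR−mL=40/13 → turn +1·90°
n=3: pose=(5,-2,E); sL=20, sR=100/9; mL=10/9, mR=230/9; mL+mR=80/3 → advance +1; mR−mL=220/9 → turn +1·90°
n=4: pose=(6,-2,N); sL=200, sR=200/17; mL=-1500/17, mR=3500/17; mL+mR=2000/17 → advance +1; mR−mL=5000/17 → turn +1·90°

0 200 200/17 -1500/17 3500/17 6 -2 N
1 50 50 25 75 6 -1 W
2 200/13 40 420/13 460/13 5 -1 S
3 20 100/9 10/9 230/9 5 -2 E
4 200 200/17 -1500/17 3500/17 6 -2 N
final 6 -1 W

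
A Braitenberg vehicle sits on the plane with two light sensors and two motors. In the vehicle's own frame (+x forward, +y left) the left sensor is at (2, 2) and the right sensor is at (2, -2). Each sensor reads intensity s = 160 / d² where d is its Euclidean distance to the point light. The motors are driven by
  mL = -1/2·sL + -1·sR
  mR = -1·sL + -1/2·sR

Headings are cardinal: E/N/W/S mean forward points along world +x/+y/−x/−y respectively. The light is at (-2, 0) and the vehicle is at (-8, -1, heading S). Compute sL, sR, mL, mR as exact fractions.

32/5 160/73 -1968/365 -2736/365

left sensor world pos  = (-6, -3); dL² = 25
right sensor world pos = (-10, -3); dR² = 73
sL = 160/25 = 32/5
sR = 160/73 = 160/73
mL = -1/2·sL + -1·sR = -1968/365
mR = -1·sL + -1/2·sR = -2736/365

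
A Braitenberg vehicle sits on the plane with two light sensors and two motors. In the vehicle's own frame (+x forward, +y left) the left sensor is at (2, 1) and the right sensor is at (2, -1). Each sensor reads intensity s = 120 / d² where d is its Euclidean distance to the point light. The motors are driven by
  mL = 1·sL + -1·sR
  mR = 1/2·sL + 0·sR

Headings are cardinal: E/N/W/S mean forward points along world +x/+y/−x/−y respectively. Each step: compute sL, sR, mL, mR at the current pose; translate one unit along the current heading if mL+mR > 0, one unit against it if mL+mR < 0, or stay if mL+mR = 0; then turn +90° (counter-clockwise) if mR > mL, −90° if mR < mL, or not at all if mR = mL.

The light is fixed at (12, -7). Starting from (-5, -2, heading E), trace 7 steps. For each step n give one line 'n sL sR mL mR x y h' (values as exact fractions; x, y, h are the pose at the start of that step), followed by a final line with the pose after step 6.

0 40/87 120/241 -800/20967 20/87 -5 -2 E
1 60/169 60/137 -1920/23153 30/169 -4 -2 N
2 120/349 120/373 2880/130177 60/349 -4 -1 W
3 15/34 6/17 3/34 15/68 -5 -1 S
4 40/87 120/241 -800/20967 20/87 -5 -2 E
5 60/169 60/137 -1920/23153 30/169 -4 -2 N
6 120/349 120/373 2880/130177 60/349 -4 -1 W
final -5 -1 S

n=0: pose=(-5,-2,E); sL=40/87, sR=120/241; mL=-800/20967, mR=20/87; mL+mR=1340/6989 → advance +1; mR−mL=5620/20967 → turn +1·90°
n=1: pose=(-4,-2,N); sL=60/169, sR=60/137; mL=-1920/23153, mR=30/169; mL+mR=2190/23153 → advance +1; mR−mL=6030/23153 → turn +1·90°
n=2: pose=(-4,-1,W); sL=120/349, sR=120/373; mL=2880/130177, mR=60/349; mL+mR=25260/130177 → advance +1; mR−mL=19500/130177 → turn +1·90°
n=3: pose=(-5,-1,S); sL=15/34, sR=6/17; mL=3/34, mR=15/68; mL+mR=21/68 → advance +1; mR−mL=9/68 → turn +1·90°
n=4: pose=(-5,-2,E); sL=40/87, sR=120/241; mL=-800/20967, mR=20/87; mL+mR=1340/6989 → advance +1; mR−mL=5620/20967 → turn +1·90°
n=5: pose=(-4,-2,N); sL=60/169, sR=60/137; mL=-1920/23153, mR=30/169; mL+mR=2190/23153 → advance +1; mR−mL=6030/23153 → turn +1·90°
n=6: pose=(-4,-1,W); sL=120/349, sR=120/373; mL=2880/130177, mR=60/349; mL+mR=25260/130177 → advance +1; mR−mL=19500/130177 → turn +1·90°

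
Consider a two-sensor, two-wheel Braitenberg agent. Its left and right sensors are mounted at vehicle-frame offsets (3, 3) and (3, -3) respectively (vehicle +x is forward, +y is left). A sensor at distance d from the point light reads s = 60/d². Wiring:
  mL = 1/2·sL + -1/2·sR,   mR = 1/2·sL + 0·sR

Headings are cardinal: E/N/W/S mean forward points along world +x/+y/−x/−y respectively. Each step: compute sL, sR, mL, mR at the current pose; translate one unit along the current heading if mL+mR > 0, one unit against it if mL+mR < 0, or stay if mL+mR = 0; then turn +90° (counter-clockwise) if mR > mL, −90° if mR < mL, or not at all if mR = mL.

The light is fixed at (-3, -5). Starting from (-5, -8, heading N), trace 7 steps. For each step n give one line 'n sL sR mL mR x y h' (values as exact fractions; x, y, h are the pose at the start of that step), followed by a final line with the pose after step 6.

0 12/5 60 -144/5 6/5 -5 -8 N
1 30/37 30/13 -360/481 15/37 -5 -9 W
2 60/53 12/13 72/689 30/53 -4 -9 S
3 15/2 15/17 225/68 15/4 -4 -10 E
4 60/13 60/13 0 30/13 -3 -10 N
5 30/29 6 -72/29 15/29 -3 -9 W
6 12/13 60/53 -72/689 6/13 -2 -9 S
final -2 -10 E

n=0: pose=(-5,-8,N); sL=12/5, sR=60; mL=-144/5, mR=6/5; mL+mR=-138/5 → advance -1; mR−mL=30 → turn +1·90°
n=1: pose=(-5,-9,W); sL=30/37, sR=30/13; mL=-360/481, mR=15/37; mL+mR=-165/481 → advance -1; mR−mL=15/13 → turn +1·90°
n=2: pose=(-4,-9,S); sL=60/53, sR=12/13; mL=72/689, mR=30/53; mL+mR=462/689 → advance +1; mR−mL=6/13 → turn +1·90°
n=3: pose=(-4,-10,E); sL=15/2, sR=15/17; mL=225/68, mR=15/4; mL+mR=120/17 → advance +1; mR−mL=15/34 → turn +1·90°
n=4: pose=(-3,-10,N); sL=60/13, sR=60/13; mL=0, mR=30/13; mL+mR=30/13 → advance +1; mR−mL=30/13 → turn +1·90°
n=5: pose=(-3,-9,W); sL=30/29, sR=6; mL=-72/29, mR=15/29; mL+mR=-57/29 → advance -1; mR−mL=3 → turn +1·90°
n=6: pose=(-2,-9,S); sL=12/13, sR=60/53; mL=-72/689, mR=6/13; mL+mR=246/689 → advance +1; mR−mL=30/53 → turn +1·90°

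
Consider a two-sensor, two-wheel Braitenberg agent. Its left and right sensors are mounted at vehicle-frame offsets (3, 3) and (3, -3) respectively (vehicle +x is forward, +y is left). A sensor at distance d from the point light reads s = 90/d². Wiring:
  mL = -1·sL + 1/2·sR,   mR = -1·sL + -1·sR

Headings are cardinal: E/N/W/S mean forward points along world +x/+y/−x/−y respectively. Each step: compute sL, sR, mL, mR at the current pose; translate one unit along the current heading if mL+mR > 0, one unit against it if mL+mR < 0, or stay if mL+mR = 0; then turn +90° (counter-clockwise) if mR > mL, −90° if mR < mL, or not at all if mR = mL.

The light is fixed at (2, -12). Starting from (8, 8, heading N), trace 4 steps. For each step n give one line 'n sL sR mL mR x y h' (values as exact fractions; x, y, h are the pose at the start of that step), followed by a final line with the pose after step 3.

n=0: pose=(8,8,N); sL=45/269, sR=9/61; mL=-3069/32818, mR=-5166/16409; mL+mR=-13401/32818 → advance -1; mR−mL=-27/122 → turn -1·90°
n=1: pose=(8,7,E); sL=18/113, sR=90/337; mL=-981/38081, mR=-16236/38081; mL+mR=-17217/38081 → advance -1; mR−mL=-135/337 → turn -1·90°
n=2: pose=(7,7,S); sL=9/32, sR=9/26; mL=-45/416, mR=-261/416; mL+mR=-153/208 → advance -1; mR−mL=-27/52 → turn -1·90°
n=3: pose=(7,8,W); sL=90/293, sR=90/533; mL=-34785/156169, mR=-74340/156169; mL+mR=-109125/156169 → advance -1; mR−mL=-135/533 → turn -1·90°

0 45/269 9/61 -3069/32818 -5166/16409 8 8 N
1 18/113 90/337 -981/38081 -16236/38081 8 7 E
2 9/32 9/26 -45/416 -261/416 7 7 S
3 90/293 90/533 -34785/156169 -74340/156169 7 8 W
final 8 8 N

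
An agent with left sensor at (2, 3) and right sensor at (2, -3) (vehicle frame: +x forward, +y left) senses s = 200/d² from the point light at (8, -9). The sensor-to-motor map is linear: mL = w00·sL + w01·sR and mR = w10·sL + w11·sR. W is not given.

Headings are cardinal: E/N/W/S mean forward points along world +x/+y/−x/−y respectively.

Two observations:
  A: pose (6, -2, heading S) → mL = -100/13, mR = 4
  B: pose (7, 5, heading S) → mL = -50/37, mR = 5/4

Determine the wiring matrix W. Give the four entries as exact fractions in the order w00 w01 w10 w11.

obs A: pose=(6,-2,S) → sL=100/13, sR=4, mL=-100/13, mR=4
obs B: pose=(7,5,S) → sL=50/37, sR=5/4, mL=-50/37, mR=5/4
sensor matrix S = [[100/13, 4], [50/37, 5/4]]; det S = 2025/481
solve [mL_A; mL_B] = S·[w00; w01] and [mR_A; mR_B] = S·[w10; w11]:
  w00 = -1, w01 = 0, w10 = 0, w11 = 1

-1 0 0 1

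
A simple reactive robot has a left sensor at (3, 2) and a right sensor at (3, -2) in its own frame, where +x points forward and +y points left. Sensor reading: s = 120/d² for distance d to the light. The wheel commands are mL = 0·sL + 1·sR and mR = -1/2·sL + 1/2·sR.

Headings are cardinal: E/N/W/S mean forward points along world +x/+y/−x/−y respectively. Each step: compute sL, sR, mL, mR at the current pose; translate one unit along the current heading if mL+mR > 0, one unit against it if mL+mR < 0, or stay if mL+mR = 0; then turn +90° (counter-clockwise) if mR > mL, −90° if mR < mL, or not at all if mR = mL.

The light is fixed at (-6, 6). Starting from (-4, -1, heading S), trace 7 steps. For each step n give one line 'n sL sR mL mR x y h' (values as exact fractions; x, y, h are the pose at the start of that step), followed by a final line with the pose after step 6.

n=0: pose=(-4,-1,S); sL=30/29, sR=6/5; mL=6/5, mR=12/145; mL+mR=186/145 → advance +1; mR−mL=-162/145 → turn -1·90°
n=1: pose=(-4,-2,W); sL=120/101, sR=120/37; mL=120/37, mR=3840/3737; mL+mR=15960/3737 → advance +1; mR−mL=-8280/3737 → turn -1·90°
n=2: pose=(-5,-2,N); sL=60/13, sR=60/17; mL=60/17, mR=-120/221; mL+mR=660/221 → advance +1; mR−mL=-900/221 → turn -1·90°
n=3: pose=(-5,-1,E); sL=120/41, sR=120/97; mL=120/97, mR=-3360/3977; mL+mR=1560/3977 → advance +1; mR−mL=-8280/3977 → turn -1·90°
n=4: pose=(-4,-1,S); sL=30/29, sR=6/5; mL=6/5, mR=12/145; mL+mR=186/145 → advance +1; mR−mL=-162/145 → turn -1·90°
n=5: pose=(-4,-2,W); sL=120/101, sR=120/37; mL=120/37, mR=3840/3737; mL+mR=15960/3737 → advance +1; mR−mL=-8280/3737 → turn -1·90°
n=6: pose=(-5,-2,N); sL=60/13, sR=60/17; mL=60/17, mR=-120/221; mL+mR=660/221 → advance +1; mR−mL=-900/221 → turn -1·90°

0 30/29 6/5 6/5 12/145 -4 -1 S
1 120/101 120/37 120/37 3840/3737 -4 -2 W
2 60/13 60/17 60/17 -120/221 -5 -2 N
3 120/41 120/97 120/97 -3360/3977 -5 -1 E
4 30/29 6/5 6/5 12/145 -4 -1 S
5 120/101 120/37 120/37 3840/3737 -4 -2 W
6 60/13 60/17 60/17 -120/221 -5 -2 N
final -5 -1 E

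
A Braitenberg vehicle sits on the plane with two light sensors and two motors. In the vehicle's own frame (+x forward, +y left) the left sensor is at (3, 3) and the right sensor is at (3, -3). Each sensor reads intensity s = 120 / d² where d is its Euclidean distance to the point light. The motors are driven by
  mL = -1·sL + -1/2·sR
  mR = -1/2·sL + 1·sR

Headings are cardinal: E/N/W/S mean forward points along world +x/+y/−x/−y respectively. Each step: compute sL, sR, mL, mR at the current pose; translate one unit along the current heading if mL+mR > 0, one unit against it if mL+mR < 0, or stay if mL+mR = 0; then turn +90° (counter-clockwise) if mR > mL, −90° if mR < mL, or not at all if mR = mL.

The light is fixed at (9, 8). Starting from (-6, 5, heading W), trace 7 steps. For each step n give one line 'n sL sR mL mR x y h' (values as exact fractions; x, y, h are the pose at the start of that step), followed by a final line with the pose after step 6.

0 1/3 10/27 -14/27 11/54 -6 5 W
1 120/157 24/65 -9684/10205 -132/10205 -5 5 S
2 60/61 60/73 -6210/4453 1470/4453 -5 6 E
3 24/65 24/29 -1476/1885 1212/1885 -6 6 N
4 1/3 10/27 -14/27 11/54 -6 5 W
5 120/157 24/65 -9684/10205 -132/10205 -5 5 S
6 60/61 60/73 -6210/4453 1470/4453 -5 6 E
final -6 6 N

n=0: pose=(-6,5,W); sL=1/3, sR=10/27; mL=-14/27, mR=11/54; mL+mR=-17/54 → advance -1; mR−mL=13/18 → turn +1·90°
n=1: pose=(-5,5,S); sL=120/157, sR=24/65; mL=-9684/10205, mR=-132/10205; mL+mR=-9816/10205 → advance -1; mR−mL=9552/10205 → turn +1·90°
n=2: pose=(-5,6,E); sL=60/61, sR=60/73; mL=-6210/4453, mR=1470/4453; mL+mR=-4740/4453 → advance -1; mR−mL=7680/4453 → turn +1·90°
n=3: pose=(-6,6,N); sL=24/65, sR=24/29; mL=-1476/1885, mR=1212/1885; mL+mR=-264/1885 → advance -1; mR−mL=2688/1885 → turn +1·90°
n=4: pose=(-6,5,W); sL=1/3, sR=10/27; mL=-14/27, mR=11/54; mL+mR=-17/54 → advance -1; mR−mL=13/18 → turn +1·90°
n=5: pose=(-5,5,S); sL=120/157, sR=24/65; mL=-9684/10205, mR=-132/10205; mL+mR=-9816/10205 → advance -1; mR−mL=9552/10205 → turn +1·90°
n=6: pose=(-5,6,E); sL=60/61, sR=60/73; mL=-6210/4453, mR=1470/4453; mL+mR=-4740/4453 → advance -1; mR−mL=7680/4453 → turn +1·90°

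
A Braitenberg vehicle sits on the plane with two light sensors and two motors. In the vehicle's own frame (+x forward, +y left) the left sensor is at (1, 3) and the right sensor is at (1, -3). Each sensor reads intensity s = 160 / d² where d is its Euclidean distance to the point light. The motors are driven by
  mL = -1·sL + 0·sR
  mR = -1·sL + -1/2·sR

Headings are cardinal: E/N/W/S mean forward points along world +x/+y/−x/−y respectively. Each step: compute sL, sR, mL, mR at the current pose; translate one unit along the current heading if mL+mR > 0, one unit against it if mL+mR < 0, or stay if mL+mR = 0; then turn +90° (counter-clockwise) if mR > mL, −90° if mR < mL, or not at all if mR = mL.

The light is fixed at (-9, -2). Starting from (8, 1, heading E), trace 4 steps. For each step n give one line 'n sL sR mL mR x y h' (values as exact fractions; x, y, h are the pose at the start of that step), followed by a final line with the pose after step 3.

n=0: pose=(8,1,E); sL=4/9, sR=40/81; mL=-4/9, mR=-56/81; mL+mR=-92/81 → advance -1; mR−mL=-20/81 → turn -1·90°
n=1: pose=(7,1,S); sL=32/73, sR=160/173; mL=-32/73, mR=-11376/12629; mL+mR=-16912/12629 → advance -1; mR−mL=-80/173 → turn -1·90°
n=2: pose=(7,2,W); sL=80/113, sR=80/137; mL=-80/113, mR=-15480/15481; mL+mR=-26440/15481 → advance -1; mR−mL=-40/137 → turn -1·90°
n=3: pose=(8,2,N); sL=160/221, sR=32/85; mL=-160/221, mR=-1008/1105; mL+mR=-1808/1105 → advance -1; mR−mL=-16/85 → turn -1·90°

0 4/9 40/81 -4/9 -56/81 8 1 E
1 32/73 160/173 -32/73 -11376/12629 7 1 S
2 80/113 80/137 -80/113 -15480/15481 7 2 W
3 160/221 32/85 -160/221 -1008/1105 8 2 N
final 8 1 E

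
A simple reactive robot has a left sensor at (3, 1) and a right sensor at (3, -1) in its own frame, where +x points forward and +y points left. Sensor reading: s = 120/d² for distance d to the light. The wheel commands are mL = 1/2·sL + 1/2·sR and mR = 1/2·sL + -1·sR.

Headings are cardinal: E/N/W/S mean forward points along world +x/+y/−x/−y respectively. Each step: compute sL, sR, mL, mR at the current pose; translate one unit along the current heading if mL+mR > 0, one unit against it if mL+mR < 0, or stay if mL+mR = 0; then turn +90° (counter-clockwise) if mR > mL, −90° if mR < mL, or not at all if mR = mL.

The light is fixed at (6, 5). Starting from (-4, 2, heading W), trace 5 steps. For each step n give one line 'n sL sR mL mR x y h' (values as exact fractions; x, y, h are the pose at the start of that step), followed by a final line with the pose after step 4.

0 24/37 120/173 4296/6401 -2364/6401 -4 2 W
1 5/6 6/5 61/60 -47/60 -5 2 N
2 24/13 120/73 1656/949 -684/949 -5 3 E
3 60/53 60/73 3780/3869 -990/3869 -4 3 S
4 24/37 120/173 4296/6401 -2364/6401 -4 2 W
final -5 2 N

n=0: pose=(-4,2,W); sL=24/37, sR=120/173; mL=4296/6401, mR=-2364/6401; mL+mR=1932/6401 → advance +1; mR−mL=-180/173 → turn -1·90°
n=1: pose=(-5,2,N); sL=5/6, sR=6/5; mL=61/60, mR=-47/60; mL+mR=7/30 → advance +1; mR−mL=-9/5 → turn -1·90°
n=2: pose=(-5,3,E); sL=24/13, sR=120/73; mL=1656/949, mR=-684/949; mL+mR=972/949 → advance +1; mR−mL=-180/73 → turn -1·90°
n=3: pose=(-4,3,S); sL=60/53, sR=60/73; mL=3780/3869, mR=-990/3869; mL+mR=2790/3869 → advance +1; mR−mL=-90/73 → turn -1·90°
n=4: pose=(-4,2,W); sL=24/37, sR=120/173; mL=4296/6401, mR=-2364/6401; mL+mR=1932/6401 → advance +1; mR−mL=-180/173 → turn -1·90°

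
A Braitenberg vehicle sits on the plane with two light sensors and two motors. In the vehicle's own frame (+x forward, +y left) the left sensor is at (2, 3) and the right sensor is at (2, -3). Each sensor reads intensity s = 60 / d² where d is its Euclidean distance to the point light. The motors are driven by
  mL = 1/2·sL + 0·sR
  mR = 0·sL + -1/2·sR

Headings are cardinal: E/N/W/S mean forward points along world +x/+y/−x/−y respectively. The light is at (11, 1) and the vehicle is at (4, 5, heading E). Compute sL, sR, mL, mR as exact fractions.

left sensor world pos  = (6, 8); dL² = 74
right sensor world pos = (6, 2); dR² = 26
sL = 60/74 = 30/37
sR = 60/26 = 30/13
mL = 1/2·sL + 0·sR = 15/37
mR = 0·sL + -1/2·sR = -15/13

30/37 30/13 15/37 -15/13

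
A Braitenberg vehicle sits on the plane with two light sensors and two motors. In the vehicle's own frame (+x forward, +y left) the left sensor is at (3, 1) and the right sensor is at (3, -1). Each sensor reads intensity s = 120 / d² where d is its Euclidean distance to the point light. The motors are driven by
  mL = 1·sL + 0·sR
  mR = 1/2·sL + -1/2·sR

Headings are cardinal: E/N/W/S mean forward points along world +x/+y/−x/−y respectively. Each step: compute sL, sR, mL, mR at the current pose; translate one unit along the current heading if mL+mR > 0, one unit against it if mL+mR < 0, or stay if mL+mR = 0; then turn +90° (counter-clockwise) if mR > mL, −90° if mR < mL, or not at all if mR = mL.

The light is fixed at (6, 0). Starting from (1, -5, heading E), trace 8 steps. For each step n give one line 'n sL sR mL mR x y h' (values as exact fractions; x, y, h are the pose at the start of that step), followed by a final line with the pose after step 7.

0 6 3 6 3/2 1 -5 E
1 120/73 120/89 120/73 960/6497 2 -5 S
2 60/49 60/37 60/49 -360/1813 2 -6 W
3 8/3 24/5 8/3 -16/15 1 -6 N
4 6 3 6 3/2 1 -5 E
5 120/73 120/89 120/73 960/6497 2 -5 S
6 60/49 60/37 60/49 -360/1813 2 -6 W
7 8/3 24/5 8/3 -16/15 1 -6 N
final 1 -5 E

n=0: pose=(1,-5,E); sL=6, sR=3; mL=6, mR=3/2; mL+mR=15/2 → advance +1; mR−mL=-9/2 → turn -1·90°
n=1: pose=(2,-5,S); sL=120/73, sR=120/89; mL=120/73, mR=960/6497; mL+mR=11640/6497 → advance +1; mR−mL=-9720/6497 → turn -1·90°
n=2: pose=(2,-6,W); sL=60/49, sR=60/37; mL=60/49, mR=-360/1813; mL+mR=1860/1813 → advance +1; mR−mL=-2580/1813 → turn -1·90°
n=3: pose=(1,-6,N); sL=8/3, sR=24/5; mL=8/3, mR=-16/15; mL+mR=8/5 → advance +1; mR−mL=-56/15 → turn -1·90°
n=4: pose=(1,-5,E); sL=6, sR=3; mL=6, mR=3/2; mL+mR=15/2 → advance +1; mR−mL=-9/2 → turn -1·90°
n=5: pose=(2,-5,S); sL=120/73, sR=120/89; mL=120/73, mR=960/6497; mL+mR=11640/6497 → advance +1; mR−mL=-9720/6497 → turn -1·90°
n=6: pose=(2,-6,W); sL=60/49, sR=60/37; mL=60/49, mR=-360/1813; mL+mR=1860/1813 → advance +1; mR−mL=-2580/1813 → turn -1·90°
n=7: pose=(1,-6,N); sL=8/3, sR=24/5; mL=8/3, mR=-16/15; mL+mR=8/5 → advance +1; mR−mL=-56/15 → turn -1·90°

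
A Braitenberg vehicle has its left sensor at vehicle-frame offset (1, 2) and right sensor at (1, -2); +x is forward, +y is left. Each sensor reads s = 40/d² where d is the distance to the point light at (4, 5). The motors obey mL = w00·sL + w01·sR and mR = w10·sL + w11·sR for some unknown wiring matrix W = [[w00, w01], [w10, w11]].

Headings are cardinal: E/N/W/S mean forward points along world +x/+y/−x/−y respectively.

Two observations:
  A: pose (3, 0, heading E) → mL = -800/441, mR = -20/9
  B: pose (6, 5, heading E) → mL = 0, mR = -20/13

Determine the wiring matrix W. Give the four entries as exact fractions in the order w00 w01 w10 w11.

obs A: pose=(3,0,E) → sL=40/9, sR=40/49, mL=-800/441, mR=-20/9
obs B: pose=(6,5,E) → sL=40/13, sR=40/13, mL=0, mR=-20/13
sensor matrix S = [[40/9, 40/49], [40/13, 40/13]]; det S = 64000/5733
solve [mL_A; mL_B] = S·[w00; w01] and [mR_A; mR_B] = S·[w10; w11]:
  w00 = -1/2, w01 = 1/2, w10 = -1/2, w11 = 0

-1/2 1/2 -1/2 0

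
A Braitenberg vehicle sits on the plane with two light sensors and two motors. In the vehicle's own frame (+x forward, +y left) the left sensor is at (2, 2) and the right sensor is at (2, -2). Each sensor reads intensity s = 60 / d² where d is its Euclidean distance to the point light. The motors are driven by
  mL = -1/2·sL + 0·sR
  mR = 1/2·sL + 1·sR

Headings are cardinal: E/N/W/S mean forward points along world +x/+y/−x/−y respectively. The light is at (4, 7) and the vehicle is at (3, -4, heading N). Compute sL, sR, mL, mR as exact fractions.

left sensor world pos  = (1, -2); dL² = 90
right sensor world pos = (5, -2); dR² = 82
sL = 60/90 = 2/3
sR = 60/82 = 30/41
mL = -1/2·sL + 0·sR = -1/3
mR = 1/2·sL + 1·sR = 131/123

2/3 30/41 -1/3 131/123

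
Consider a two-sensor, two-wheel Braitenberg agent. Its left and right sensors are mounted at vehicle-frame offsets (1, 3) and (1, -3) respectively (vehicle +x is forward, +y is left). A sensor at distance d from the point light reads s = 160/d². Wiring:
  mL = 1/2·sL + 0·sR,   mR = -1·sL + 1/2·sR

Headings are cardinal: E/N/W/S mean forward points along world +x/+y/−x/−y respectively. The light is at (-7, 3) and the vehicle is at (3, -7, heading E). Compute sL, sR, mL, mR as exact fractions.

left sensor world pos  = (4, -4); dL² = 170
right sensor world pos = (4, -10); dR² = 290
sL = 160/170 = 16/17
sR = 160/290 = 16/29
mL = 1/2·sL + 0·sR = 8/17
mR = -1·sL + 1/2·sR = -328/493

16/17 16/29 8/17 -328/493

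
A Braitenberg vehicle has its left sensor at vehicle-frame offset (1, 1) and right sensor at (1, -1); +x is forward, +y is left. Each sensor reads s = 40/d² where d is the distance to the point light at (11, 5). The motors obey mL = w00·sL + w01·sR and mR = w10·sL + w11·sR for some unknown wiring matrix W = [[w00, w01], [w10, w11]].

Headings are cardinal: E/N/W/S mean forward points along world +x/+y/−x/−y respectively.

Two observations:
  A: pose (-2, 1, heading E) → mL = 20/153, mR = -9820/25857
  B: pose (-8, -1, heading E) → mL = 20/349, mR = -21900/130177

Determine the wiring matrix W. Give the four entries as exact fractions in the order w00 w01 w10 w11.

1/2 0 -1 -1/2

obs A: pose=(-2,1,E) → sL=40/153, sR=40/169, mL=20/153, mR=-9820/25857
obs B: pose=(-8,-1,E) → sL=40/349, sR=40/373, mL=20/349, mR=-21900/130177
sensor matrix S = [[40/153, 40/169], [40/349, 40/373]]; det S = 3059200/3365986689
solve [mL_A; mL_B] = S·[w00; w01] and [mR_A; mR_B] = S·[w10; w11]:
  w00 = 1/2, w01 = 0, w10 = -1, w11 = -1/2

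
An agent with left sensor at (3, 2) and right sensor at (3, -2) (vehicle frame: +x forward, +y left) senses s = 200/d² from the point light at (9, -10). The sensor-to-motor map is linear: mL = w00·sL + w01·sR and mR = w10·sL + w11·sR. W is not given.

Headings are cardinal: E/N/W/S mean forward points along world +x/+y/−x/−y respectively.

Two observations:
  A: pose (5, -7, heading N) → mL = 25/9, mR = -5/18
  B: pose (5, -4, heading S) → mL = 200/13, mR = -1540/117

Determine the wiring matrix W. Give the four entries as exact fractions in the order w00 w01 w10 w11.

1 0 -1 1/2

obs A: pose=(5,-7,N) → sL=25/9, sR=5, mL=25/9, mR=-5/18
obs B: pose=(5,-4,S) → sL=200/13, sR=40/9, mL=200/13, mR=-1540/117
sensor matrix S = [[25/9, 5], [200/13, 40/9]]; det S = -68000/1053
solve [mL_A; mL_B] = S·[w00; w01] and [mR_A; mR_B] = S·[w10; w11]:
  w00 = 1, w01 = 0, w10 = -1, w11 = 1/2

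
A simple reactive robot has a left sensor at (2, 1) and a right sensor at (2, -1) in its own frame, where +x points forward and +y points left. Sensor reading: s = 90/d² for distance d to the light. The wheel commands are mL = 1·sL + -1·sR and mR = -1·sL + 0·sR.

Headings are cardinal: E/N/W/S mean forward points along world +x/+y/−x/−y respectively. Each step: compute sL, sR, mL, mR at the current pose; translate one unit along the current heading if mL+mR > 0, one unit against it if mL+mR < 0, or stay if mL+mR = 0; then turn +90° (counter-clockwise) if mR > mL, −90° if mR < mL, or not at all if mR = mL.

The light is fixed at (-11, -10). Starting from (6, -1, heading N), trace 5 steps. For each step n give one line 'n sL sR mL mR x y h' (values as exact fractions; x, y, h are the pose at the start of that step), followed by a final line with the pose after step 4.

0 90/377 18/89 1224/33553 -90/377 6 -1 N
1 45/221 9/41 -144/9061 -45/221 6 -2 E
2 18/65 10/29 -128/1885 -18/65 5 -2 S
3 9/26 45/148 81/1924 -9/26 5 -1 W
4 90/377 18/89 1224/33553 -90/377 6 -1 N
final 6 -2 E

n=0: pose=(6,-1,N); sL=90/377, sR=18/89; mL=1224/33553, mR=-90/377; mL+mR=-18/89 → advance -1; mR−mL=-9234/33553 → turn -1·90°
n=1: pose=(6,-2,E); sL=45/221, sR=9/41; mL=-144/9061, mR=-45/221; mL+mR=-9/41 → advance -1; mR−mL=-1701/9061 → turn -1·90°
n=2: pose=(5,-2,S); sL=18/65, sR=10/29; mL=-128/1885, mR=-18/65; mL+mR=-10/29 → advance -1; mR−mL=-394/1885 → turn -1·90°
n=3: pose=(5,-1,W); sL=9/26, sR=45/148; mL=81/1924, mR=-9/26; mL+mR=-45/148 → advance -1; mR−mL=-747/1924 → turn -1·90°
n=4: pose=(6,-1,N); sL=90/377, sR=18/89; mL=1224/33553, mR=-90/377; mL+mR=-18/89 → advance -1; mR−mL=-9234/33553 → turn -1·90°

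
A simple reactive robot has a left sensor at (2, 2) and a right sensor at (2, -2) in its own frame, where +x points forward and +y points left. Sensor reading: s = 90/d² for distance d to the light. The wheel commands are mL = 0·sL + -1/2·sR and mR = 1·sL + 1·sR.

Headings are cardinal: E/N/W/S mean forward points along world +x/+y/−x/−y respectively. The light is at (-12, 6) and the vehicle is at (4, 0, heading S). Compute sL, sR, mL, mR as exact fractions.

left sensor world pos  = (6, -2); dL² = 388
right sensor world pos = (2, -2); dR² = 260
sL = 90/388 = 45/194
sR = 90/260 = 9/26
mL = 0·sL + -1/2·sR = -9/52
mR = 1·sL + 1·sR = 729/1261

45/194 9/26 -9/52 729/1261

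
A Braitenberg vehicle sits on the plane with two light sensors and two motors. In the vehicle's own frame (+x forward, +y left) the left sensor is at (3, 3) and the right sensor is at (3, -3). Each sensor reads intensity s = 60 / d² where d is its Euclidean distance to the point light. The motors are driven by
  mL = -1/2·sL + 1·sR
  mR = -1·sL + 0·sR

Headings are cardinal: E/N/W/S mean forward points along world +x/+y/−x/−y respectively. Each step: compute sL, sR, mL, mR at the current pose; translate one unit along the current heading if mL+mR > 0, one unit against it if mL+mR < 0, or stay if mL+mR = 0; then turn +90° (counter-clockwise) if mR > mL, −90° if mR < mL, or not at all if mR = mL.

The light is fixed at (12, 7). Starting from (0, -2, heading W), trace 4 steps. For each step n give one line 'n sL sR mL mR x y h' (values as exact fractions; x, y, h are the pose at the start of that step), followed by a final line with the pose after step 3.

0 20/123 20/87 530/3567 -20/123 0 -2 W
1 15/58 3/5 273/580 -15/58 1 -2 N
2 60/89 12/37 -42/3293 -60/89 1 -1 E
3 30/101 30/173 435/17473 -30/101 0 -1 S
final 0 0 W

n=0: pose=(0,-2,W); sL=20/123, sR=20/87; mL=530/3567, mR=-20/123; mL+mR=-50/3567 → advance -1; mR−mL=-370/1189 → turn -1·90°
n=1: pose=(1,-2,N); sL=15/58, sR=3/5; mL=273/580, mR=-15/58; mL+mR=123/580 → advance +1; mR−mL=-423/580 → turn -1·90°
n=2: pose=(1,-1,E); sL=60/89, sR=12/37; mL=-42/3293, mR=-60/89; mL+mR=-2262/3293 → advance -1; mR−mL=-2178/3293 → turn -1·90°
n=3: pose=(0,-1,S); sL=30/101, sR=30/173; mL=435/17473, mR=-30/101; mL+mR=-4755/17473 → advance -1; mR−mL=-5625/17473 → turn -1·90°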